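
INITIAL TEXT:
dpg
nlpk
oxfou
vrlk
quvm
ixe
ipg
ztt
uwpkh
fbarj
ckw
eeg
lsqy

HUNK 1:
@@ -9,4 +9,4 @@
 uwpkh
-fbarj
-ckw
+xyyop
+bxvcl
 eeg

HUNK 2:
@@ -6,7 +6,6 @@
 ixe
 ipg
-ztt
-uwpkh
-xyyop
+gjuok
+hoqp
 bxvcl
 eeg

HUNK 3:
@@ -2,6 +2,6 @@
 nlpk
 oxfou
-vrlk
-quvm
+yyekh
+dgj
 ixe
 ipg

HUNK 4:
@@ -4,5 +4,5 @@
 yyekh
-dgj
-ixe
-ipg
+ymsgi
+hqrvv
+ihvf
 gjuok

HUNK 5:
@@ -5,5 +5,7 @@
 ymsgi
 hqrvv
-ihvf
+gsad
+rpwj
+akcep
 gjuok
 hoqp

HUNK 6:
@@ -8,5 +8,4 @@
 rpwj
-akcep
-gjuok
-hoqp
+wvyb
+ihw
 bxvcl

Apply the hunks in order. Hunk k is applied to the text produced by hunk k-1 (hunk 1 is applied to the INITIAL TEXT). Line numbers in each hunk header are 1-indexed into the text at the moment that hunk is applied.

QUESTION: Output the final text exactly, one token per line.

Answer: dpg
nlpk
oxfou
yyekh
ymsgi
hqrvv
gsad
rpwj
wvyb
ihw
bxvcl
eeg
lsqy

Derivation:
Hunk 1: at line 9 remove [fbarj,ckw] add [xyyop,bxvcl] -> 13 lines: dpg nlpk oxfou vrlk quvm ixe ipg ztt uwpkh xyyop bxvcl eeg lsqy
Hunk 2: at line 6 remove [ztt,uwpkh,xyyop] add [gjuok,hoqp] -> 12 lines: dpg nlpk oxfou vrlk quvm ixe ipg gjuok hoqp bxvcl eeg lsqy
Hunk 3: at line 2 remove [vrlk,quvm] add [yyekh,dgj] -> 12 lines: dpg nlpk oxfou yyekh dgj ixe ipg gjuok hoqp bxvcl eeg lsqy
Hunk 4: at line 4 remove [dgj,ixe,ipg] add [ymsgi,hqrvv,ihvf] -> 12 lines: dpg nlpk oxfou yyekh ymsgi hqrvv ihvf gjuok hoqp bxvcl eeg lsqy
Hunk 5: at line 5 remove [ihvf] add [gsad,rpwj,akcep] -> 14 lines: dpg nlpk oxfou yyekh ymsgi hqrvv gsad rpwj akcep gjuok hoqp bxvcl eeg lsqy
Hunk 6: at line 8 remove [akcep,gjuok,hoqp] add [wvyb,ihw] -> 13 lines: dpg nlpk oxfou yyekh ymsgi hqrvv gsad rpwj wvyb ihw bxvcl eeg lsqy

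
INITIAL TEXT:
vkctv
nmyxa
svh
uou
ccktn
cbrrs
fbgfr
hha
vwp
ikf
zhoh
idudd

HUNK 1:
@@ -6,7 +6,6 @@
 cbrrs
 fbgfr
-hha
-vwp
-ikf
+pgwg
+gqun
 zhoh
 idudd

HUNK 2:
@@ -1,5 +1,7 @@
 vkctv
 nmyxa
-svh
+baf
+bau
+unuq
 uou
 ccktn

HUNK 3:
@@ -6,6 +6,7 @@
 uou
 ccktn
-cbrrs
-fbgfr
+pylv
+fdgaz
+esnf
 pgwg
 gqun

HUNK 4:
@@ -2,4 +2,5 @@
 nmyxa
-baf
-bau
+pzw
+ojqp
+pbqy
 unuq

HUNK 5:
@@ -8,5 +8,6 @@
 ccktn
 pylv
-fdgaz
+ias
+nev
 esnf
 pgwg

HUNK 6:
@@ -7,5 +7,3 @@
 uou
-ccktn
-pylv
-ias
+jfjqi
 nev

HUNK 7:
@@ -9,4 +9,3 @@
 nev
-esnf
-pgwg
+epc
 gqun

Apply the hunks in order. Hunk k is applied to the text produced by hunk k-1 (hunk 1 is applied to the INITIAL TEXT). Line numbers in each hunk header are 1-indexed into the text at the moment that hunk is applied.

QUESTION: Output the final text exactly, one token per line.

Answer: vkctv
nmyxa
pzw
ojqp
pbqy
unuq
uou
jfjqi
nev
epc
gqun
zhoh
idudd

Derivation:
Hunk 1: at line 6 remove [hha,vwp,ikf] add [pgwg,gqun] -> 11 lines: vkctv nmyxa svh uou ccktn cbrrs fbgfr pgwg gqun zhoh idudd
Hunk 2: at line 1 remove [svh] add [baf,bau,unuq] -> 13 lines: vkctv nmyxa baf bau unuq uou ccktn cbrrs fbgfr pgwg gqun zhoh idudd
Hunk 3: at line 6 remove [cbrrs,fbgfr] add [pylv,fdgaz,esnf] -> 14 lines: vkctv nmyxa baf bau unuq uou ccktn pylv fdgaz esnf pgwg gqun zhoh idudd
Hunk 4: at line 2 remove [baf,bau] add [pzw,ojqp,pbqy] -> 15 lines: vkctv nmyxa pzw ojqp pbqy unuq uou ccktn pylv fdgaz esnf pgwg gqun zhoh idudd
Hunk 5: at line 8 remove [fdgaz] add [ias,nev] -> 16 lines: vkctv nmyxa pzw ojqp pbqy unuq uou ccktn pylv ias nev esnf pgwg gqun zhoh idudd
Hunk 6: at line 7 remove [ccktn,pylv,ias] add [jfjqi] -> 14 lines: vkctv nmyxa pzw ojqp pbqy unuq uou jfjqi nev esnf pgwg gqun zhoh idudd
Hunk 7: at line 9 remove [esnf,pgwg] add [epc] -> 13 lines: vkctv nmyxa pzw ojqp pbqy unuq uou jfjqi nev epc gqun zhoh idudd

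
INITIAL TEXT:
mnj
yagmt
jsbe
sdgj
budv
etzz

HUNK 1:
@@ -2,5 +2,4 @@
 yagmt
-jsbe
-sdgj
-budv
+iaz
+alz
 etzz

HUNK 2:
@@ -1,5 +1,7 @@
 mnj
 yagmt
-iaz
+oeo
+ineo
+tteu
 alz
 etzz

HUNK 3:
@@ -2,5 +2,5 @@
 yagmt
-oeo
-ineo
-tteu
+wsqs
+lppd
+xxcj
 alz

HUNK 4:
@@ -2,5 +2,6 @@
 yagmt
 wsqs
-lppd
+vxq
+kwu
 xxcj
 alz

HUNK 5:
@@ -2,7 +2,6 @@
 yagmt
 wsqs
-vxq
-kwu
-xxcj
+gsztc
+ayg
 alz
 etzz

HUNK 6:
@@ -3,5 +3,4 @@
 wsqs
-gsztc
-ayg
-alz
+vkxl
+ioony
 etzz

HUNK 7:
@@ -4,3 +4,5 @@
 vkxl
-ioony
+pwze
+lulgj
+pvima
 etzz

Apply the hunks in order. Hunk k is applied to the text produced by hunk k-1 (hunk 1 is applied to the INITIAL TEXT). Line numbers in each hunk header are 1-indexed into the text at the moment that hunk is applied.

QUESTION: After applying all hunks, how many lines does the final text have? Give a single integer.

Answer: 8

Derivation:
Hunk 1: at line 2 remove [jsbe,sdgj,budv] add [iaz,alz] -> 5 lines: mnj yagmt iaz alz etzz
Hunk 2: at line 1 remove [iaz] add [oeo,ineo,tteu] -> 7 lines: mnj yagmt oeo ineo tteu alz etzz
Hunk 3: at line 2 remove [oeo,ineo,tteu] add [wsqs,lppd,xxcj] -> 7 lines: mnj yagmt wsqs lppd xxcj alz etzz
Hunk 4: at line 2 remove [lppd] add [vxq,kwu] -> 8 lines: mnj yagmt wsqs vxq kwu xxcj alz etzz
Hunk 5: at line 2 remove [vxq,kwu,xxcj] add [gsztc,ayg] -> 7 lines: mnj yagmt wsqs gsztc ayg alz etzz
Hunk 6: at line 3 remove [gsztc,ayg,alz] add [vkxl,ioony] -> 6 lines: mnj yagmt wsqs vkxl ioony etzz
Hunk 7: at line 4 remove [ioony] add [pwze,lulgj,pvima] -> 8 lines: mnj yagmt wsqs vkxl pwze lulgj pvima etzz
Final line count: 8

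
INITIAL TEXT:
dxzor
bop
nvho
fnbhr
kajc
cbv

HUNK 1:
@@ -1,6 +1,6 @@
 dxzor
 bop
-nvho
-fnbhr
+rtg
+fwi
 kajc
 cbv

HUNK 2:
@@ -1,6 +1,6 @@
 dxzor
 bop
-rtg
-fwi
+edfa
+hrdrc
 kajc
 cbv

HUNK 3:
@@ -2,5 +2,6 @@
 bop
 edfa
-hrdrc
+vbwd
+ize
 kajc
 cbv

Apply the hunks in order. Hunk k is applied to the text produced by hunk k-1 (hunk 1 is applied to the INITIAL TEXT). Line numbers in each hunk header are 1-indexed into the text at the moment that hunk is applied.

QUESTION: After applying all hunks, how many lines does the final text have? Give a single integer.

Hunk 1: at line 1 remove [nvho,fnbhr] add [rtg,fwi] -> 6 lines: dxzor bop rtg fwi kajc cbv
Hunk 2: at line 1 remove [rtg,fwi] add [edfa,hrdrc] -> 6 lines: dxzor bop edfa hrdrc kajc cbv
Hunk 3: at line 2 remove [hrdrc] add [vbwd,ize] -> 7 lines: dxzor bop edfa vbwd ize kajc cbv
Final line count: 7

Answer: 7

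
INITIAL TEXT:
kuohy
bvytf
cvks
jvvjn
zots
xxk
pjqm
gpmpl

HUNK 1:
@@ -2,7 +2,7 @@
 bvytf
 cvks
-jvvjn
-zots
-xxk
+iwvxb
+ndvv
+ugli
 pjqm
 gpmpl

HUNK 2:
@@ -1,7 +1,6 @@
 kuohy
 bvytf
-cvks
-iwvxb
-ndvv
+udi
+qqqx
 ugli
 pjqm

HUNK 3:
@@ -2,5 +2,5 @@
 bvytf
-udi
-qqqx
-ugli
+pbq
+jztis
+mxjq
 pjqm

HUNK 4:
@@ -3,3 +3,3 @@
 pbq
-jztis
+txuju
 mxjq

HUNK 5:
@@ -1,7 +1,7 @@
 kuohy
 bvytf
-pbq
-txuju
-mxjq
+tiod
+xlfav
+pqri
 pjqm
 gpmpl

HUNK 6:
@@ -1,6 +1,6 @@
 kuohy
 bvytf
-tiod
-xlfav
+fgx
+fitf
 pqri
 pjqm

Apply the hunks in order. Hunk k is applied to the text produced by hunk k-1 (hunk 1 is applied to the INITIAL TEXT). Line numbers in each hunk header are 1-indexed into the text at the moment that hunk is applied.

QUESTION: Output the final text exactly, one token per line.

Answer: kuohy
bvytf
fgx
fitf
pqri
pjqm
gpmpl

Derivation:
Hunk 1: at line 2 remove [jvvjn,zots,xxk] add [iwvxb,ndvv,ugli] -> 8 lines: kuohy bvytf cvks iwvxb ndvv ugli pjqm gpmpl
Hunk 2: at line 1 remove [cvks,iwvxb,ndvv] add [udi,qqqx] -> 7 lines: kuohy bvytf udi qqqx ugli pjqm gpmpl
Hunk 3: at line 2 remove [udi,qqqx,ugli] add [pbq,jztis,mxjq] -> 7 lines: kuohy bvytf pbq jztis mxjq pjqm gpmpl
Hunk 4: at line 3 remove [jztis] add [txuju] -> 7 lines: kuohy bvytf pbq txuju mxjq pjqm gpmpl
Hunk 5: at line 1 remove [pbq,txuju,mxjq] add [tiod,xlfav,pqri] -> 7 lines: kuohy bvytf tiod xlfav pqri pjqm gpmpl
Hunk 6: at line 1 remove [tiod,xlfav] add [fgx,fitf] -> 7 lines: kuohy bvytf fgx fitf pqri pjqm gpmpl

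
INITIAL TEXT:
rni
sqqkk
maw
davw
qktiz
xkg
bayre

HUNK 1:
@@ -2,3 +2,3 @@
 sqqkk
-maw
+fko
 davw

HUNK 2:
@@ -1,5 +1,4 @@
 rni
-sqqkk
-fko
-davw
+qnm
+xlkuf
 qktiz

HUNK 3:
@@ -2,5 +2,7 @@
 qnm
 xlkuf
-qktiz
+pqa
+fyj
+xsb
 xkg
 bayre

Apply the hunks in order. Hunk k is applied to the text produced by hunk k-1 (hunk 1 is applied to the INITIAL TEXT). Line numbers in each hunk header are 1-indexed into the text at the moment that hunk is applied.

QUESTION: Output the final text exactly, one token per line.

Answer: rni
qnm
xlkuf
pqa
fyj
xsb
xkg
bayre

Derivation:
Hunk 1: at line 2 remove [maw] add [fko] -> 7 lines: rni sqqkk fko davw qktiz xkg bayre
Hunk 2: at line 1 remove [sqqkk,fko,davw] add [qnm,xlkuf] -> 6 lines: rni qnm xlkuf qktiz xkg bayre
Hunk 3: at line 2 remove [qktiz] add [pqa,fyj,xsb] -> 8 lines: rni qnm xlkuf pqa fyj xsb xkg bayre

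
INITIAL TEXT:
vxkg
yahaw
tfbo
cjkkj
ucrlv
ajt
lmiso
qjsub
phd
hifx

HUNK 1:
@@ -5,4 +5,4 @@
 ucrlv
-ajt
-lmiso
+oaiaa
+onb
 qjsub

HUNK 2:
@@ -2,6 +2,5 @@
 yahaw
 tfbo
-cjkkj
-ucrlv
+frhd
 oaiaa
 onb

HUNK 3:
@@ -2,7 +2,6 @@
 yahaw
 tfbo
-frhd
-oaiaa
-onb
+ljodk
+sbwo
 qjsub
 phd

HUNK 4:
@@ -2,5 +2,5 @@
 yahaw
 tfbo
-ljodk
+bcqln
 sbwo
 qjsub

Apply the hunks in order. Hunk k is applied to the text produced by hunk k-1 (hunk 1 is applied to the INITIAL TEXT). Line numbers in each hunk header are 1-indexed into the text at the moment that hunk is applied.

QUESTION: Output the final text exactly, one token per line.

Hunk 1: at line 5 remove [ajt,lmiso] add [oaiaa,onb] -> 10 lines: vxkg yahaw tfbo cjkkj ucrlv oaiaa onb qjsub phd hifx
Hunk 2: at line 2 remove [cjkkj,ucrlv] add [frhd] -> 9 lines: vxkg yahaw tfbo frhd oaiaa onb qjsub phd hifx
Hunk 3: at line 2 remove [frhd,oaiaa,onb] add [ljodk,sbwo] -> 8 lines: vxkg yahaw tfbo ljodk sbwo qjsub phd hifx
Hunk 4: at line 2 remove [ljodk] add [bcqln] -> 8 lines: vxkg yahaw tfbo bcqln sbwo qjsub phd hifx

Answer: vxkg
yahaw
tfbo
bcqln
sbwo
qjsub
phd
hifx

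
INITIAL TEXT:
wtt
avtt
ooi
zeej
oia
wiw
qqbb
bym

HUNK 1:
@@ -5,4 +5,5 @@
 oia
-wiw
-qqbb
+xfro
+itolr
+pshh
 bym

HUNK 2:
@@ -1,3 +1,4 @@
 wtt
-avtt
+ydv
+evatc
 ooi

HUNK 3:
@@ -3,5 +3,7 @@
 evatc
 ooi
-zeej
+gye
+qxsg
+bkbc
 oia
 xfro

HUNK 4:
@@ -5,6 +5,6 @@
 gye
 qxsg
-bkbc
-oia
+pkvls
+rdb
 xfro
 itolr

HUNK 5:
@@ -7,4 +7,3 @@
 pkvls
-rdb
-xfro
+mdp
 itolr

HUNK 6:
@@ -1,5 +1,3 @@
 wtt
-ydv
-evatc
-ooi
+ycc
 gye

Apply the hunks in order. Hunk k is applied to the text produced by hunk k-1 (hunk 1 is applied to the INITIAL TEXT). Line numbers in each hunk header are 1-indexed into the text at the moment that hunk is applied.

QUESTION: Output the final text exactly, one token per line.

Answer: wtt
ycc
gye
qxsg
pkvls
mdp
itolr
pshh
bym

Derivation:
Hunk 1: at line 5 remove [wiw,qqbb] add [xfro,itolr,pshh] -> 9 lines: wtt avtt ooi zeej oia xfro itolr pshh bym
Hunk 2: at line 1 remove [avtt] add [ydv,evatc] -> 10 lines: wtt ydv evatc ooi zeej oia xfro itolr pshh bym
Hunk 3: at line 3 remove [zeej] add [gye,qxsg,bkbc] -> 12 lines: wtt ydv evatc ooi gye qxsg bkbc oia xfro itolr pshh bym
Hunk 4: at line 5 remove [bkbc,oia] add [pkvls,rdb] -> 12 lines: wtt ydv evatc ooi gye qxsg pkvls rdb xfro itolr pshh bym
Hunk 5: at line 7 remove [rdb,xfro] add [mdp] -> 11 lines: wtt ydv evatc ooi gye qxsg pkvls mdp itolr pshh bym
Hunk 6: at line 1 remove [ydv,evatc,ooi] add [ycc] -> 9 lines: wtt ycc gye qxsg pkvls mdp itolr pshh bym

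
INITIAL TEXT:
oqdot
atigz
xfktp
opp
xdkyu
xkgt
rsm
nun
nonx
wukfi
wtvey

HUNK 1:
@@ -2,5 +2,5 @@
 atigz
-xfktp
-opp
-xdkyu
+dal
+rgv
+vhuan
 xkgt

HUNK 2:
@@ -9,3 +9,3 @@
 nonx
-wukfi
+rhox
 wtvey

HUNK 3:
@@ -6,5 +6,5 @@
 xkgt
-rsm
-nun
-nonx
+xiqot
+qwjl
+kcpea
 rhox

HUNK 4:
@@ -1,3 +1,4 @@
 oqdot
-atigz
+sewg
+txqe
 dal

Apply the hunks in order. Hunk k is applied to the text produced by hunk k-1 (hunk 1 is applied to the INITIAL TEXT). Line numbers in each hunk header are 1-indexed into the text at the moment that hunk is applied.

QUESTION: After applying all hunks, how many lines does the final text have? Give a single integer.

Hunk 1: at line 2 remove [xfktp,opp,xdkyu] add [dal,rgv,vhuan] -> 11 lines: oqdot atigz dal rgv vhuan xkgt rsm nun nonx wukfi wtvey
Hunk 2: at line 9 remove [wukfi] add [rhox] -> 11 lines: oqdot atigz dal rgv vhuan xkgt rsm nun nonx rhox wtvey
Hunk 3: at line 6 remove [rsm,nun,nonx] add [xiqot,qwjl,kcpea] -> 11 lines: oqdot atigz dal rgv vhuan xkgt xiqot qwjl kcpea rhox wtvey
Hunk 4: at line 1 remove [atigz] add [sewg,txqe] -> 12 lines: oqdot sewg txqe dal rgv vhuan xkgt xiqot qwjl kcpea rhox wtvey
Final line count: 12

Answer: 12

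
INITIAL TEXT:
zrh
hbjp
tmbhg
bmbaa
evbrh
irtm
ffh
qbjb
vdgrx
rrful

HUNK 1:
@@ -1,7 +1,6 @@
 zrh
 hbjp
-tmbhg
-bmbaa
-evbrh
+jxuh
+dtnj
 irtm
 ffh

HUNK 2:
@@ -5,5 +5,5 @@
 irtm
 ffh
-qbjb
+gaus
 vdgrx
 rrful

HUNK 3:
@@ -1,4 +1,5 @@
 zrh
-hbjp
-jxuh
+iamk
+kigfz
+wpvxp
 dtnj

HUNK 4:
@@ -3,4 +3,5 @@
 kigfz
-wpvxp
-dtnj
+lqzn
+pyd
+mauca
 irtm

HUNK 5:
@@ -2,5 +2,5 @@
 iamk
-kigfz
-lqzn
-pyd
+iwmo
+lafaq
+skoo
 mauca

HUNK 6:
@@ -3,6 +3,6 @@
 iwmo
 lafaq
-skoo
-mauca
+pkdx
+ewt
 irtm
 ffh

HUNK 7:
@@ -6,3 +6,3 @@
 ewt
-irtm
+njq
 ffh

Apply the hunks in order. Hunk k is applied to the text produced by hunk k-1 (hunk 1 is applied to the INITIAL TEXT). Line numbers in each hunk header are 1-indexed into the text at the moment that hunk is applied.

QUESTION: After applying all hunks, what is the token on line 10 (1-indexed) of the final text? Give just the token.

Hunk 1: at line 1 remove [tmbhg,bmbaa,evbrh] add [jxuh,dtnj] -> 9 lines: zrh hbjp jxuh dtnj irtm ffh qbjb vdgrx rrful
Hunk 2: at line 5 remove [qbjb] add [gaus] -> 9 lines: zrh hbjp jxuh dtnj irtm ffh gaus vdgrx rrful
Hunk 3: at line 1 remove [hbjp,jxuh] add [iamk,kigfz,wpvxp] -> 10 lines: zrh iamk kigfz wpvxp dtnj irtm ffh gaus vdgrx rrful
Hunk 4: at line 3 remove [wpvxp,dtnj] add [lqzn,pyd,mauca] -> 11 lines: zrh iamk kigfz lqzn pyd mauca irtm ffh gaus vdgrx rrful
Hunk 5: at line 2 remove [kigfz,lqzn,pyd] add [iwmo,lafaq,skoo] -> 11 lines: zrh iamk iwmo lafaq skoo mauca irtm ffh gaus vdgrx rrful
Hunk 6: at line 3 remove [skoo,mauca] add [pkdx,ewt] -> 11 lines: zrh iamk iwmo lafaq pkdx ewt irtm ffh gaus vdgrx rrful
Hunk 7: at line 6 remove [irtm] add [njq] -> 11 lines: zrh iamk iwmo lafaq pkdx ewt njq ffh gaus vdgrx rrful
Final line 10: vdgrx

Answer: vdgrx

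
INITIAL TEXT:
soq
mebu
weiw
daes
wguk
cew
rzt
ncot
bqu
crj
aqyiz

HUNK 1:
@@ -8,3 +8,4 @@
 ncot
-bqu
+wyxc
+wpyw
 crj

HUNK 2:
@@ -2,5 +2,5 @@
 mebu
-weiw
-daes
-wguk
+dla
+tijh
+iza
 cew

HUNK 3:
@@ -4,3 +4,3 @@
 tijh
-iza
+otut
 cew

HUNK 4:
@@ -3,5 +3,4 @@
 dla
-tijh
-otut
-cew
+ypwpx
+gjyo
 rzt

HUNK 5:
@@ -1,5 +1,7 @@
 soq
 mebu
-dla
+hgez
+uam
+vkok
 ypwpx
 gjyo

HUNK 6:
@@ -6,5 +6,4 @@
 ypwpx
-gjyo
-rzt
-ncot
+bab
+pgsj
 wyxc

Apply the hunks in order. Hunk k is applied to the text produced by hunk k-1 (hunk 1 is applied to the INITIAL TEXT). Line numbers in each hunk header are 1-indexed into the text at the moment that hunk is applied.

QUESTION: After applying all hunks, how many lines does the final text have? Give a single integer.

Answer: 12

Derivation:
Hunk 1: at line 8 remove [bqu] add [wyxc,wpyw] -> 12 lines: soq mebu weiw daes wguk cew rzt ncot wyxc wpyw crj aqyiz
Hunk 2: at line 2 remove [weiw,daes,wguk] add [dla,tijh,iza] -> 12 lines: soq mebu dla tijh iza cew rzt ncot wyxc wpyw crj aqyiz
Hunk 3: at line 4 remove [iza] add [otut] -> 12 lines: soq mebu dla tijh otut cew rzt ncot wyxc wpyw crj aqyiz
Hunk 4: at line 3 remove [tijh,otut,cew] add [ypwpx,gjyo] -> 11 lines: soq mebu dla ypwpx gjyo rzt ncot wyxc wpyw crj aqyiz
Hunk 5: at line 1 remove [dla] add [hgez,uam,vkok] -> 13 lines: soq mebu hgez uam vkok ypwpx gjyo rzt ncot wyxc wpyw crj aqyiz
Hunk 6: at line 6 remove [gjyo,rzt,ncot] add [bab,pgsj] -> 12 lines: soq mebu hgez uam vkok ypwpx bab pgsj wyxc wpyw crj aqyiz
Final line count: 12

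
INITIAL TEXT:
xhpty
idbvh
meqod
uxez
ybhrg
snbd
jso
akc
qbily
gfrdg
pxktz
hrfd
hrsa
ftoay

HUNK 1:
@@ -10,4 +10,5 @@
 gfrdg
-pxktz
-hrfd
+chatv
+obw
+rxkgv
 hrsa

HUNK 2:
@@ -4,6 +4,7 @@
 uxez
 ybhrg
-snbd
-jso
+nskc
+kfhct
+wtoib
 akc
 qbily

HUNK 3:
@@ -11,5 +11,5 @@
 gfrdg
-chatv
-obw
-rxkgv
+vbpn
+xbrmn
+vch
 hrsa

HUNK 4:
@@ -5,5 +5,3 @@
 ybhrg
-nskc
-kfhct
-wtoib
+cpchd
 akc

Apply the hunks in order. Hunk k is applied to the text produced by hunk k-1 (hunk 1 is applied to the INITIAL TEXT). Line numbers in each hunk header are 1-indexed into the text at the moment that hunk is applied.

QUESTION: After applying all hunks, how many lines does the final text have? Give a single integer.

Answer: 14

Derivation:
Hunk 1: at line 10 remove [pxktz,hrfd] add [chatv,obw,rxkgv] -> 15 lines: xhpty idbvh meqod uxez ybhrg snbd jso akc qbily gfrdg chatv obw rxkgv hrsa ftoay
Hunk 2: at line 4 remove [snbd,jso] add [nskc,kfhct,wtoib] -> 16 lines: xhpty idbvh meqod uxez ybhrg nskc kfhct wtoib akc qbily gfrdg chatv obw rxkgv hrsa ftoay
Hunk 3: at line 11 remove [chatv,obw,rxkgv] add [vbpn,xbrmn,vch] -> 16 lines: xhpty idbvh meqod uxez ybhrg nskc kfhct wtoib akc qbily gfrdg vbpn xbrmn vch hrsa ftoay
Hunk 4: at line 5 remove [nskc,kfhct,wtoib] add [cpchd] -> 14 lines: xhpty idbvh meqod uxez ybhrg cpchd akc qbily gfrdg vbpn xbrmn vch hrsa ftoay
Final line count: 14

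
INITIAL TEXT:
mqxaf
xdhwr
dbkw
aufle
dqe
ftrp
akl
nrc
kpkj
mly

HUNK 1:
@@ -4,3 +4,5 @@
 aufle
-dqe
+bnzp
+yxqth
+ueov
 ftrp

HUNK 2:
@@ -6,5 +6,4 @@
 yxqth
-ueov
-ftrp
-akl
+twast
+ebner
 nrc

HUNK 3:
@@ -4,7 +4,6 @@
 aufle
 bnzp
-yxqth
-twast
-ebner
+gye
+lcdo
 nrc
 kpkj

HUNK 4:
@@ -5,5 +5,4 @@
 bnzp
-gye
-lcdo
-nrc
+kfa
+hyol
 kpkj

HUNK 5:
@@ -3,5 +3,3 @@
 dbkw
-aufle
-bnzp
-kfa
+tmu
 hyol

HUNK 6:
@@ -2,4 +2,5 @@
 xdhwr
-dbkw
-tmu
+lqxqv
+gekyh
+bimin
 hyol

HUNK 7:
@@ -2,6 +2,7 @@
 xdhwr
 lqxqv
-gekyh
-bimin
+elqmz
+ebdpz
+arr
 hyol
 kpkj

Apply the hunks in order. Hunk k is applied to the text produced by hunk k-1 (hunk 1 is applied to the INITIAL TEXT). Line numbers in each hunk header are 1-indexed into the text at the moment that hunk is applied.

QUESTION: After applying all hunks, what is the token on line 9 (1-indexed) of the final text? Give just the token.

Answer: mly

Derivation:
Hunk 1: at line 4 remove [dqe] add [bnzp,yxqth,ueov] -> 12 lines: mqxaf xdhwr dbkw aufle bnzp yxqth ueov ftrp akl nrc kpkj mly
Hunk 2: at line 6 remove [ueov,ftrp,akl] add [twast,ebner] -> 11 lines: mqxaf xdhwr dbkw aufle bnzp yxqth twast ebner nrc kpkj mly
Hunk 3: at line 4 remove [yxqth,twast,ebner] add [gye,lcdo] -> 10 lines: mqxaf xdhwr dbkw aufle bnzp gye lcdo nrc kpkj mly
Hunk 4: at line 5 remove [gye,lcdo,nrc] add [kfa,hyol] -> 9 lines: mqxaf xdhwr dbkw aufle bnzp kfa hyol kpkj mly
Hunk 5: at line 3 remove [aufle,bnzp,kfa] add [tmu] -> 7 lines: mqxaf xdhwr dbkw tmu hyol kpkj mly
Hunk 6: at line 2 remove [dbkw,tmu] add [lqxqv,gekyh,bimin] -> 8 lines: mqxaf xdhwr lqxqv gekyh bimin hyol kpkj mly
Hunk 7: at line 2 remove [gekyh,bimin] add [elqmz,ebdpz,arr] -> 9 lines: mqxaf xdhwr lqxqv elqmz ebdpz arr hyol kpkj mly
Final line 9: mly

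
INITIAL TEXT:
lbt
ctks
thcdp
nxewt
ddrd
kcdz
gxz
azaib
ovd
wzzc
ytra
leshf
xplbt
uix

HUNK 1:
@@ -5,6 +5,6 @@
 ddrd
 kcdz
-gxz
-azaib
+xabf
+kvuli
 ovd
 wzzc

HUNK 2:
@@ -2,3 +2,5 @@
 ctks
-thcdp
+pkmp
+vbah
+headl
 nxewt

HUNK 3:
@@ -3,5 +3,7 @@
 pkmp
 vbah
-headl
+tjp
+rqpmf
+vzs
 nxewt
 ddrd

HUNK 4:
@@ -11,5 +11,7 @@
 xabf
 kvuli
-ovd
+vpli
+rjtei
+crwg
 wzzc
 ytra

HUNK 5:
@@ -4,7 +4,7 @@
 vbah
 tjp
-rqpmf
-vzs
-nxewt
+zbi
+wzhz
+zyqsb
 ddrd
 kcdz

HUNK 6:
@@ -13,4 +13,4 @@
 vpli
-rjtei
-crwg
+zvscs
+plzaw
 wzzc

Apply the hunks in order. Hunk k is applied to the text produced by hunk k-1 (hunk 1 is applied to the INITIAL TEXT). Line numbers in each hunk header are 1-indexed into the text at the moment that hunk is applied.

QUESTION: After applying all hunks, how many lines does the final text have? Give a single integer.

Hunk 1: at line 5 remove [gxz,azaib] add [xabf,kvuli] -> 14 lines: lbt ctks thcdp nxewt ddrd kcdz xabf kvuli ovd wzzc ytra leshf xplbt uix
Hunk 2: at line 2 remove [thcdp] add [pkmp,vbah,headl] -> 16 lines: lbt ctks pkmp vbah headl nxewt ddrd kcdz xabf kvuli ovd wzzc ytra leshf xplbt uix
Hunk 3: at line 3 remove [headl] add [tjp,rqpmf,vzs] -> 18 lines: lbt ctks pkmp vbah tjp rqpmf vzs nxewt ddrd kcdz xabf kvuli ovd wzzc ytra leshf xplbt uix
Hunk 4: at line 11 remove [ovd] add [vpli,rjtei,crwg] -> 20 lines: lbt ctks pkmp vbah tjp rqpmf vzs nxewt ddrd kcdz xabf kvuli vpli rjtei crwg wzzc ytra leshf xplbt uix
Hunk 5: at line 4 remove [rqpmf,vzs,nxewt] add [zbi,wzhz,zyqsb] -> 20 lines: lbt ctks pkmp vbah tjp zbi wzhz zyqsb ddrd kcdz xabf kvuli vpli rjtei crwg wzzc ytra leshf xplbt uix
Hunk 6: at line 13 remove [rjtei,crwg] add [zvscs,plzaw] -> 20 lines: lbt ctks pkmp vbah tjp zbi wzhz zyqsb ddrd kcdz xabf kvuli vpli zvscs plzaw wzzc ytra leshf xplbt uix
Final line count: 20

Answer: 20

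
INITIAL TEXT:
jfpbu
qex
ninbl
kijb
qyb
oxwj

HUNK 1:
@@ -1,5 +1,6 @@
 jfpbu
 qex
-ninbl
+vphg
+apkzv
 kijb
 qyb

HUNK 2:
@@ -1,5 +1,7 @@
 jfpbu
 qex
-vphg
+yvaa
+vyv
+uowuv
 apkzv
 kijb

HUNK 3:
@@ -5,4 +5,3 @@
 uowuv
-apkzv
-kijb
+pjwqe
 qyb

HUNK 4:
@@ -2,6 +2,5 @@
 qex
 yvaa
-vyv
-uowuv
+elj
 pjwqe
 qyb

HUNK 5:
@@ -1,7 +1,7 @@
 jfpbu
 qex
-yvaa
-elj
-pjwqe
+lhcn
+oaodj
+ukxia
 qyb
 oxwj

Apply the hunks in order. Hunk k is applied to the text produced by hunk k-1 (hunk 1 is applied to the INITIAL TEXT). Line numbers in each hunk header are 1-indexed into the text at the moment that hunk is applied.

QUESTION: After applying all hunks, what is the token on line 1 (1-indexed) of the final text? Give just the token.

Answer: jfpbu

Derivation:
Hunk 1: at line 1 remove [ninbl] add [vphg,apkzv] -> 7 lines: jfpbu qex vphg apkzv kijb qyb oxwj
Hunk 2: at line 1 remove [vphg] add [yvaa,vyv,uowuv] -> 9 lines: jfpbu qex yvaa vyv uowuv apkzv kijb qyb oxwj
Hunk 3: at line 5 remove [apkzv,kijb] add [pjwqe] -> 8 lines: jfpbu qex yvaa vyv uowuv pjwqe qyb oxwj
Hunk 4: at line 2 remove [vyv,uowuv] add [elj] -> 7 lines: jfpbu qex yvaa elj pjwqe qyb oxwj
Hunk 5: at line 1 remove [yvaa,elj,pjwqe] add [lhcn,oaodj,ukxia] -> 7 lines: jfpbu qex lhcn oaodj ukxia qyb oxwj
Final line 1: jfpbu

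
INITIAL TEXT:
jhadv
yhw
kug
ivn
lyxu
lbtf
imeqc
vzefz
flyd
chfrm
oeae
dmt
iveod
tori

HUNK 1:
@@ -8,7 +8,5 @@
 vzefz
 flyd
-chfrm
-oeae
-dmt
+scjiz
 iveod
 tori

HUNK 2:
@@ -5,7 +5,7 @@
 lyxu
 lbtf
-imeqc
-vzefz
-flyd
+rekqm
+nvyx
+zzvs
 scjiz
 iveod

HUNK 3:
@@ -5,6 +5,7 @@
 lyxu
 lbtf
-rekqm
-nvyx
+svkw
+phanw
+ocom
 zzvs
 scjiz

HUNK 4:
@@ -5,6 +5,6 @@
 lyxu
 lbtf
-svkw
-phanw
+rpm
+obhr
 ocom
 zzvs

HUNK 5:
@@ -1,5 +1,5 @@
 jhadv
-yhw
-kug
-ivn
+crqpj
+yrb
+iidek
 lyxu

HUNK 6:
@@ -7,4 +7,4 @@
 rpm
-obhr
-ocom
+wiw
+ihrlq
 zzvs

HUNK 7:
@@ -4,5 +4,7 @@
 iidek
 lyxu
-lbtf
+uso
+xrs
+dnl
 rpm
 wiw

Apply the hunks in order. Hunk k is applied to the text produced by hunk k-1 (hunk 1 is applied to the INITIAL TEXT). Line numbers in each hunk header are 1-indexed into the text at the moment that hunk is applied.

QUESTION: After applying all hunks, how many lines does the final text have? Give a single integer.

Answer: 15

Derivation:
Hunk 1: at line 8 remove [chfrm,oeae,dmt] add [scjiz] -> 12 lines: jhadv yhw kug ivn lyxu lbtf imeqc vzefz flyd scjiz iveod tori
Hunk 2: at line 5 remove [imeqc,vzefz,flyd] add [rekqm,nvyx,zzvs] -> 12 lines: jhadv yhw kug ivn lyxu lbtf rekqm nvyx zzvs scjiz iveod tori
Hunk 3: at line 5 remove [rekqm,nvyx] add [svkw,phanw,ocom] -> 13 lines: jhadv yhw kug ivn lyxu lbtf svkw phanw ocom zzvs scjiz iveod tori
Hunk 4: at line 5 remove [svkw,phanw] add [rpm,obhr] -> 13 lines: jhadv yhw kug ivn lyxu lbtf rpm obhr ocom zzvs scjiz iveod tori
Hunk 5: at line 1 remove [yhw,kug,ivn] add [crqpj,yrb,iidek] -> 13 lines: jhadv crqpj yrb iidek lyxu lbtf rpm obhr ocom zzvs scjiz iveod tori
Hunk 6: at line 7 remove [obhr,ocom] add [wiw,ihrlq] -> 13 lines: jhadv crqpj yrb iidek lyxu lbtf rpm wiw ihrlq zzvs scjiz iveod tori
Hunk 7: at line 4 remove [lbtf] add [uso,xrs,dnl] -> 15 lines: jhadv crqpj yrb iidek lyxu uso xrs dnl rpm wiw ihrlq zzvs scjiz iveod tori
Final line count: 15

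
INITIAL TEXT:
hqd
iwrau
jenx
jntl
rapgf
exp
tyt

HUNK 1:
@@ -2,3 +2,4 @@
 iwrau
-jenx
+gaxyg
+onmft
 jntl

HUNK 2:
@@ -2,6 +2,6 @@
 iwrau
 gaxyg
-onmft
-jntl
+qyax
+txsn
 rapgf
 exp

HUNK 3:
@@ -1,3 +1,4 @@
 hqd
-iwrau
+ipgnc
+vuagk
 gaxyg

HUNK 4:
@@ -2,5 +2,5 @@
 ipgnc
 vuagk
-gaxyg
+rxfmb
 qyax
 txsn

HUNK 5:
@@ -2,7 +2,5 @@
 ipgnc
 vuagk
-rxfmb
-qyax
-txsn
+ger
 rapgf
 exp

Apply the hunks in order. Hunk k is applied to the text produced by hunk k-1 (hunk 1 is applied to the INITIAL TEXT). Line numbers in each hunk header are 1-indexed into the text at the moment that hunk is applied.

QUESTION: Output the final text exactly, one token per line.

Hunk 1: at line 2 remove [jenx] add [gaxyg,onmft] -> 8 lines: hqd iwrau gaxyg onmft jntl rapgf exp tyt
Hunk 2: at line 2 remove [onmft,jntl] add [qyax,txsn] -> 8 lines: hqd iwrau gaxyg qyax txsn rapgf exp tyt
Hunk 3: at line 1 remove [iwrau] add [ipgnc,vuagk] -> 9 lines: hqd ipgnc vuagk gaxyg qyax txsn rapgf exp tyt
Hunk 4: at line 2 remove [gaxyg] add [rxfmb] -> 9 lines: hqd ipgnc vuagk rxfmb qyax txsn rapgf exp tyt
Hunk 5: at line 2 remove [rxfmb,qyax,txsn] add [ger] -> 7 lines: hqd ipgnc vuagk ger rapgf exp tyt

Answer: hqd
ipgnc
vuagk
ger
rapgf
exp
tyt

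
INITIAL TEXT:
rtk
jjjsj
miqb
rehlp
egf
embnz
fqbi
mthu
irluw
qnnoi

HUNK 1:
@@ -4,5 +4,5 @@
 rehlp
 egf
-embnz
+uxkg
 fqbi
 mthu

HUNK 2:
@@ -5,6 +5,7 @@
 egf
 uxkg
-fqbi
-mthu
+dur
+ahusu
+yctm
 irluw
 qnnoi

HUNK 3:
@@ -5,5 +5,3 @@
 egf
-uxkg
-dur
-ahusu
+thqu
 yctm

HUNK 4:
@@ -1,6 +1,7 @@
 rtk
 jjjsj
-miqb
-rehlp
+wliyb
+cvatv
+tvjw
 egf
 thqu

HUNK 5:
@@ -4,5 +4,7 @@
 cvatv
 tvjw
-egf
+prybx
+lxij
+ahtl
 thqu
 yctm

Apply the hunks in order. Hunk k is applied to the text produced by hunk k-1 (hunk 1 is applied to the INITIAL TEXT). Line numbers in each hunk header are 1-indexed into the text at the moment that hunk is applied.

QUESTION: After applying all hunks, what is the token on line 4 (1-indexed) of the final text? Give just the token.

Answer: cvatv

Derivation:
Hunk 1: at line 4 remove [embnz] add [uxkg] -> 10 lines: rtk jjjsj miqb rehlp egf uxkg fqbi mthu irluw qnnoi
Hunk 2: at line 5 remove [fqbi,mthu] add [dur,ahusu,yctm] -> 11 lines: rtk jjjsj miqb rehlp egf uxkg dur ahusu yctm irluw qnnoi
Hunk 3: at line 5 remove [uxkg,dur,ahusu] add [thqu] -> 9 lines: rtk jjjsj miqb rehlp egf thqu yctm irluw qnnoi
Hunk 4: at line 1 remove [miqb,rehlp] add [wliyb,cvatv,tvjw] -> 10 lines: rtk jjjsj wliyb cvatv tvjw egf thqu yctm irluw qnnoi
Hunk 5: at line 4 remove [egf] add [prybx,lxij,ahtl] -> 12 lines: rtk jjjsj wliyb cvatv tvjw prybx lxij ahtl thqu yctm irluw qnnoi
Final line 4: cvatv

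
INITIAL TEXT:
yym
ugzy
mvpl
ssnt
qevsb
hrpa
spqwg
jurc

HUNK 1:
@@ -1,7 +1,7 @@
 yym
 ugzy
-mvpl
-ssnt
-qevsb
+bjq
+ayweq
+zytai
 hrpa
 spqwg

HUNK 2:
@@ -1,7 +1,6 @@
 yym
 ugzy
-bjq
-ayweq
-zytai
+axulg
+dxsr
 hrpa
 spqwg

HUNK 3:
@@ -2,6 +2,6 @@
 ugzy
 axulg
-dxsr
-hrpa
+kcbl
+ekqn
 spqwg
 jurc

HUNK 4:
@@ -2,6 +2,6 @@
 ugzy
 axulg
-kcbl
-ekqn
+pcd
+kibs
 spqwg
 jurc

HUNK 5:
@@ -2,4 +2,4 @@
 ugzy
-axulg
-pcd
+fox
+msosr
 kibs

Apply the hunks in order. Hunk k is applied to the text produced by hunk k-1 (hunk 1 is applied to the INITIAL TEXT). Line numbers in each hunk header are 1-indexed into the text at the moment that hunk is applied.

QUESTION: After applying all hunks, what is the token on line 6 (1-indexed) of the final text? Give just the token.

Hunk 1: at line 1 remove [mvpl,ssnt,qevsb] add [bjq,ayweq,zytai] -> 8 lines: yym ugzy bjq ayweq zytai hrpa spqwg jurc
Hunk 2: at line 1 remove [bjq,ayweq,zytai] add [axulg,dxsr] -> 7 lines: yym ugzy axulg dxsr hrpa spqwg jurc
Hunk 3: at line 2 remove [dxsr,hrpa] add [kcbl,ekqn] -> 7 lines: yym ugzy axulg kcbl ekqn spqwg jurc
Hunk 4: at line 2 remove [kcbl,ekqn] add [pcd,kibs] -> 7 lines: yym ugzy axulg pcd kibs spqwg jurc
Hunk 5: at line 2 remove [axulg,pcd] add [fox,msosr] -> 7 lines: yym ugzy fox msosr kibs spqwg jurc
Final line 6: spqwg

Answer: spqwg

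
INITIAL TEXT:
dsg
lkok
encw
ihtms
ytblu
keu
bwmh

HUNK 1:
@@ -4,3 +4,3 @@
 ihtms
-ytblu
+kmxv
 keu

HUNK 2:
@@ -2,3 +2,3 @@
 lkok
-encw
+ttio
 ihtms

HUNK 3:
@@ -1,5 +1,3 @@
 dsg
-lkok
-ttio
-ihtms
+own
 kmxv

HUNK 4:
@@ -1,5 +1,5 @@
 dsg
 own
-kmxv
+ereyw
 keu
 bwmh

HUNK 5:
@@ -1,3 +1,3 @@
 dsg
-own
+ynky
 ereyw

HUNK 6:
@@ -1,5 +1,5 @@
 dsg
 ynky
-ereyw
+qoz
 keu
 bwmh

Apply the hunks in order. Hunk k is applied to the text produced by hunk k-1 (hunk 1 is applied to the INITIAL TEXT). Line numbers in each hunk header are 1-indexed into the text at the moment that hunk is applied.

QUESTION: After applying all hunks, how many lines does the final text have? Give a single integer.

Hunk 1: at line 4 remove [ytblu] add [kmxv] -> 7 lines: dsg lkok encw ihtms kmxv keu bwmh
Hunk 2: at line 2 remove [encw] add [ttio] -> 7 lines: dsg lkok ttio ihtms kmxv keu bwmh
Hunk 3: at line 1 remove [lkok,ttio,ihtms] add [own] -> 5 lines: dsg own kmxv keu bwmh
Hunk 4: at line 1 remove [kmxv] add [ereyw] -> 5 lines: dsg own ereyw keu bwmh
Hunk 5: at line 1 remove [own] add [ynky] -> 5 lines: dsg ynky ereyw keu bwmh
Hunk 6: at line 1 remove [ereyw] add [qoz] -> 5 lines: dsg ynky qoz keu bwmh
Final line count: 5

Answer: 5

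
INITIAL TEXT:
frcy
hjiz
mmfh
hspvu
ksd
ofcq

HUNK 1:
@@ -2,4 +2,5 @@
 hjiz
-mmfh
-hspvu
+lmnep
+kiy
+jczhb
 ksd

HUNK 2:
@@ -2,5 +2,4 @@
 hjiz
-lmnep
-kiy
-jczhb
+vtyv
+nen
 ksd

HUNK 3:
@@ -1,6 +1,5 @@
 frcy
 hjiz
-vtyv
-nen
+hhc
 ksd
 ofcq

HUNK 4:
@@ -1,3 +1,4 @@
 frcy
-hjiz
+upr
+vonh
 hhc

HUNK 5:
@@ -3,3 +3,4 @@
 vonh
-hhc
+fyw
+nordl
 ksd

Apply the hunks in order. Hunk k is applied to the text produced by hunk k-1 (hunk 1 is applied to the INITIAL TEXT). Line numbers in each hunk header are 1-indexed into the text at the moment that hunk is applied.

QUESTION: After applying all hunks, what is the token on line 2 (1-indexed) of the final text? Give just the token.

Answer: upr

Derivation:
Hunk 1: at line 2 remove [mmfh,hspvu] add [lmnep,kiy,jczhb] -> 7 lines: frcy hjiz lmnep kiy jczhb ksd ofcq
Hunk 2: at line 2 remove [lmnep,kiy,jczhb] add [vtyv,nen] -> 6 lines: frcy hjiz vtyv nen ksd ofcq
Hunk 3: at line 1 remove [vtyv,nen] add [hhc] -> 5 lines: frcy hjiz hhc ksd ofcq
Hunk 4: at line 1 remove [hjiz] add [upr,vonh] -> 6 lines: frcy upr vonh hhc ksd ofcq
Hunk 5: at line 3 remove [hhc] add [fyw,nordl] -> 7 lines: frcy upr vonh fyw nordl ksd ofcq
Final line 2: upr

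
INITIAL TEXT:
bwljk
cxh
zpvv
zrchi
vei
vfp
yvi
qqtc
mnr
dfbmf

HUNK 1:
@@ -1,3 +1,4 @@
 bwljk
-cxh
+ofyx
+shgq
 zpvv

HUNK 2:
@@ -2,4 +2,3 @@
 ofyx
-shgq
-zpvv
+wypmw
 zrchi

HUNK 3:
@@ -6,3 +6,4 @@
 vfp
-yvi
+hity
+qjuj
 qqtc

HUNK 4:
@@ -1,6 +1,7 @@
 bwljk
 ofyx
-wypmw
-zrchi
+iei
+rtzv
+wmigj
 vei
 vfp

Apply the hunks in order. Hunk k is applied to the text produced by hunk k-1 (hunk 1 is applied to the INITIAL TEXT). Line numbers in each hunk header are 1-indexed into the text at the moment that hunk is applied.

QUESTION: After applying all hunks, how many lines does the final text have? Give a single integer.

Hunk 1: at line 1 remove [cxh] add [ofyx,shgq] -> 11 lines: bwljk ofyx shgq zpvv zrchi vei vfp yvi qqtc mnr dfbmf
Hunk 2: at line 2 remove [shgq,zpvv] add [wypmw] -> 10 lines: bwljk ofyx wypmw zrchi vei vfp yvi qqtc mnr dfbmf
Hunk 3: at line 6 remove [yvi] add [hity,qjuj] -> 11 lines: bwljk ofyx wypmw zrchi vei vfp hity qjuj qqtc mnr dfbmf
Hunk 4: at line 1 remove [wypmw,zrchi] add [iei,rtzv,wmigj] -> 12 lines: bwljk ofyx iei rtzv wmigj vei vfp hity qjuj qqtc mnr dfbmf
Final line count: 12

Answer: 12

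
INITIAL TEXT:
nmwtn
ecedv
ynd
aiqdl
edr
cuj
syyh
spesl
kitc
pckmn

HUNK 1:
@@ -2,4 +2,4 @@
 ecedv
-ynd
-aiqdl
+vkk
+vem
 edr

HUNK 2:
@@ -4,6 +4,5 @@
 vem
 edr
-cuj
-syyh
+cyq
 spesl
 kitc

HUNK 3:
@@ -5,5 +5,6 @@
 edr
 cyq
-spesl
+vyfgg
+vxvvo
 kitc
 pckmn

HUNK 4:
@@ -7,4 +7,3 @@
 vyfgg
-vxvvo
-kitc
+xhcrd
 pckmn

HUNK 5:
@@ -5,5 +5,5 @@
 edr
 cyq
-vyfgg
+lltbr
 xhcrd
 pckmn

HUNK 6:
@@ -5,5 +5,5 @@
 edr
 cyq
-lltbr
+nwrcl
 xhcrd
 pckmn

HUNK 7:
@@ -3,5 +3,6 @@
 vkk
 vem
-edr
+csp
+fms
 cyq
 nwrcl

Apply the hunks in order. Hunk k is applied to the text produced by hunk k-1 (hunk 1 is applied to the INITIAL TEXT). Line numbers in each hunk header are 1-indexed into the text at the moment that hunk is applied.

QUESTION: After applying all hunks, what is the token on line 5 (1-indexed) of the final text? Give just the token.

Answer: csp

Derivation:
Hunk 1: at line 2 remove [ynd,aiqdl] add [vkk,vem] -> 10 lines: nmwtn ecedv vkk vem edr cuj syyh spesl kitc pckmn
Hunk 2: at line 4 remove [cuj,syyh] add [cyq] -> 9 lines: nmwtn ecedv vkk vem edr cyq spesl kitc pckmn
Hunk 3: at line 5 remove [spesl] add [vyfgg,vxvvo] -> 10 lines: nmwtn ecedv vkk vem edr cyq vyfgg vxvvo kitc pckmn
Hunk 4: at line 7 remove [vxvvo,kitc] add [xhcrd] -> 9 lines: nmwtn ecedv vkk vem edr cyq vyfgg xhcrd pckmn
Hunk 5: at line 5 remove [vyfgg] add [lltbr] -> 9 lines: nmwtn ecedv vkk vem edr cyq lltbr xhcrd pckmn
Hunk 6: at line 5 remove [lltbr] add [nwrcl] -> 9 lines: nmwtn ecedv vkk vem edr cyq nwrcl xhcrd pckmn
Hunk 7: at line 3 remove [edr] add [csp,fms] -> 10 lines: nmwtn ecedv vkk vem csp fms cyq nwrcl xhcrd pckmn
Final line 5: csp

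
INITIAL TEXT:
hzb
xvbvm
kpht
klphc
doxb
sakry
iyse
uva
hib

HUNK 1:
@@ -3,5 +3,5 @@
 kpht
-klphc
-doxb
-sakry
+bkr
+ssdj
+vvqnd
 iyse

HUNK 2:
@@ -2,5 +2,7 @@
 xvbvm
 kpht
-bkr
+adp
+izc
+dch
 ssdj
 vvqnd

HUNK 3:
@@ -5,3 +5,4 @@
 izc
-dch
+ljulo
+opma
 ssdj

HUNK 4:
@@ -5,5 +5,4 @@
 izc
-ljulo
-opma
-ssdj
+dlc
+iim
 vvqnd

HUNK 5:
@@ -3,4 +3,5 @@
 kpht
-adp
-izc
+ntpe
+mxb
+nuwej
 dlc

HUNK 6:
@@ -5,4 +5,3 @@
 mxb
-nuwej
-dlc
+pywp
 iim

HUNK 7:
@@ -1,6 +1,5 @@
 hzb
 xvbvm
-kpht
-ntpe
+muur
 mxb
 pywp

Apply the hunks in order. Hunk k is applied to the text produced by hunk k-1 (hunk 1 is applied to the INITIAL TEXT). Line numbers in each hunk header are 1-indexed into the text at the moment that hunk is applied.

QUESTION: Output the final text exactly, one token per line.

Hunk 1: at line 3 remove [klphc,doxb,sakry] add [bkr,ssdj,vvqnd] -> 9 lines: hzb xvbvm kpht bkr ssdj vvqnd iyse uva hib
Hunk 2: at line 2 remove [bkr] add [adp,izc,dch] -> 11 lines: hzb xvbvm kpht adp izc dch ssdj vvqnd iyse uva hib
Hunk 3: at line 5 remove [dch] add [ljulo,opma] -> 12 lines: hzb xvbvm kpht adp izc ljulo opma ssdj vvqnd iyse uva hib
Hunk 4: at line 5 remove [ljulo,opma,ssdj] add [dlc,iim] -> 11 lines: hzb xvbvm kpht adp izc dlc iim vvqnd iyse uva hib
Hunk 5: at line 3 remove [adp,izc] add [ntpe,mxb,nuwej] -> 12 lines: hzb xvbvm kpht ntpe mxb nuwej dlc iim vvqnd iyse uva hib
Hunk 6: at line 5 remove [nuwej,dlc] add [pywp] -> 11 lines: hzb xvbvm kpht ntpe mxb pywp iim vvqnd iyse uva hib
Hunk 7: at line 1 remove [kpht,ntpe] add [muur] -> 10 lines: hzb xvbvm muur mxb pywp iim vvqnd iyse uva hib

Answer: hzb
xvbvm
muur
mxb
pywp
iim
vvqnd
iyse
uva
hib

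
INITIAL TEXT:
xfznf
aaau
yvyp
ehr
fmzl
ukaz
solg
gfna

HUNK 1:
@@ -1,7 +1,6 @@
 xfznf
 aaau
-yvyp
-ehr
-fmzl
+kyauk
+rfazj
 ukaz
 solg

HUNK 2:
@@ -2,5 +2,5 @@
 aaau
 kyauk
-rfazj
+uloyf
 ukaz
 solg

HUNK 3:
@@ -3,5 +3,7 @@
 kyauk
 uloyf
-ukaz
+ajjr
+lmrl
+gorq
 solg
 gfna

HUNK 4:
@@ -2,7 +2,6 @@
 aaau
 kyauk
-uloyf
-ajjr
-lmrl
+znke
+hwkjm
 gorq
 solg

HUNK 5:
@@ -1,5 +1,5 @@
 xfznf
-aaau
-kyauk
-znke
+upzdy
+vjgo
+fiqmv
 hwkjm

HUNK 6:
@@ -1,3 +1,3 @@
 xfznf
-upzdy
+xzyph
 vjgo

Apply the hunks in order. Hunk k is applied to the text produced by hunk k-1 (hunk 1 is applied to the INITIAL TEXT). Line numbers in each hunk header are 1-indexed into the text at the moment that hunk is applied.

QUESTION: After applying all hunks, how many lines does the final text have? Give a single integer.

Answer: 8

Derivation:
Hunk 1: at line 1 remove [yvyp,ehr,fmzl] add [kyauk,rfazj] -> 7 lines: xfznf aaau kyauk rfazj ukaz solg gfna
Hunk 2: at line 2 remove [rfazj] add [uloyf] -> 7 lines: xfznf aaau kyauk uloyf ukaz solg gfna
Hunk 3: at line 3 remove [ukaz] add [ajjr,lmrl,gorq] -> 9 lines: xfznf aaau kyauk uloyf ajjr lmrl gorq solg gfna
Hunk 4: at line 2 remove [uloyf,ajjr,lmrl] add [znke,hwkjm] -> 8 lines: xfznf aaau kyauk znke hwkjm gorq solg gfna
Hunk 5: at line 1 remove [aaau,kyauk,znke] add [upzdy,vjgo,fiqmv] -> 8 lines: xfznf upzdy vjgo fiqmv hwkjm gorq solg gfna
Hunk 6: at line 1 remove [upzdy] add [xzyph] -> 8 lines: xfznf xzyph vjgo fiqmv hwkjm gorq solg gfna
Final line count: 8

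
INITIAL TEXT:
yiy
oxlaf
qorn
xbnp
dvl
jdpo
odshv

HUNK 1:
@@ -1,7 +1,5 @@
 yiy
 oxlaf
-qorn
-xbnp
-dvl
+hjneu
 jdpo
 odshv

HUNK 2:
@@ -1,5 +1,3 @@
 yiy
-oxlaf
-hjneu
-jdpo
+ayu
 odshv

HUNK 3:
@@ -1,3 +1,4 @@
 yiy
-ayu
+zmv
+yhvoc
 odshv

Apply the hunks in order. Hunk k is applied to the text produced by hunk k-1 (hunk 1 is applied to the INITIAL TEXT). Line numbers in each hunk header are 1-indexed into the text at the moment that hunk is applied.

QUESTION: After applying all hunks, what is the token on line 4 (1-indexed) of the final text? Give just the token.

Answer: odshv

Derivation:
Hunk 1: at line 1 remove [qorn,xbnp,dvl] add [hjneu] -> 5 lines: yiy oxlaf hjneu jdpo odshv
Hunk 2: at line 1 remove [oxlaf,hjneu,jdpo] add [ayu] -> 3 lines: yiy ayu odshv
Hunk 3: at line 1 remove [ayu] add [zmv,yhvoc] -> 4 lines: yiy zmv yhvoc odshv
Final line 4: odshv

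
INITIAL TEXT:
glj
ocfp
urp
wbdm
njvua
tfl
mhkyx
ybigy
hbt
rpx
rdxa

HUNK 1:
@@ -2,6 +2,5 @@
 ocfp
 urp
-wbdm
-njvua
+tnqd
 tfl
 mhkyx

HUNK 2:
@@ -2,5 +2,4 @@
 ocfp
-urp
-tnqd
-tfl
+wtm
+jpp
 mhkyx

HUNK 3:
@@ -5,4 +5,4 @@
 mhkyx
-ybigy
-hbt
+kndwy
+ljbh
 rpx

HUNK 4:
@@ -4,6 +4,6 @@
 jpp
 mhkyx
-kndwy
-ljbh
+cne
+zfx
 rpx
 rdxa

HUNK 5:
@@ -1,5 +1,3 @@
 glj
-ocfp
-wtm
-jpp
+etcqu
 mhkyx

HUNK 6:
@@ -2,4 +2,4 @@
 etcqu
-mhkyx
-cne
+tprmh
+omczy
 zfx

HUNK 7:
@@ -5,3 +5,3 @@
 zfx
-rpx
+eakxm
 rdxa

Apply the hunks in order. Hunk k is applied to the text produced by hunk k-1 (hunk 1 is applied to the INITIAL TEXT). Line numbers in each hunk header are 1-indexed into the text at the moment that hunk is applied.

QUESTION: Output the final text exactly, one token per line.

Answer: glj
etcqu
tprmh
omczy
zfx
eakxm
rdxa

Derivation:
Hunk 1: at line 2 remove [wbdm,njvua] add [tnqd] -> 10 lines: glj ocfp urp tnqd tfl mhkyx ybigy hbt rpx rdxa
Hunk 2: at line 2 remove [urp,tnqd,tfl] add [wtm,jpp] -> 9 lines: glj ocfp wtm jpp mhkyx ybigy hbt rpx rdxa
Hunk 3: at line 5 remove [ybigy,hbt] add [kndwy,ljbh] -> 9 lines: glj ocfp wtm jpp mhkyx kndwy ljbh rpx rdxa
Hunk 4: at line 4 remove [kndwy,ljbh] add [cne,zfx] -> 9 lines: glj ocfp wtm jpp mhkyx cne zfx rpx rdxa
Hunk 5: at line 1 remove [ocfp,wtm,jpp] add [etcqu] -> 7 lines: glj etcqu mhkyx cne zfx rpx rdxa
Hunk 6: at line 2 remove [mhkyx,cne] add [tprmh,omczy] -> 7 lines: glj etcqu tprmh omczy zfx rpx rdxa
Hunk 7: at line 5 remove [rpx] add [eakxm] -> 7 lines: glj etcqu tprmh omczy zfx eakxm rdxa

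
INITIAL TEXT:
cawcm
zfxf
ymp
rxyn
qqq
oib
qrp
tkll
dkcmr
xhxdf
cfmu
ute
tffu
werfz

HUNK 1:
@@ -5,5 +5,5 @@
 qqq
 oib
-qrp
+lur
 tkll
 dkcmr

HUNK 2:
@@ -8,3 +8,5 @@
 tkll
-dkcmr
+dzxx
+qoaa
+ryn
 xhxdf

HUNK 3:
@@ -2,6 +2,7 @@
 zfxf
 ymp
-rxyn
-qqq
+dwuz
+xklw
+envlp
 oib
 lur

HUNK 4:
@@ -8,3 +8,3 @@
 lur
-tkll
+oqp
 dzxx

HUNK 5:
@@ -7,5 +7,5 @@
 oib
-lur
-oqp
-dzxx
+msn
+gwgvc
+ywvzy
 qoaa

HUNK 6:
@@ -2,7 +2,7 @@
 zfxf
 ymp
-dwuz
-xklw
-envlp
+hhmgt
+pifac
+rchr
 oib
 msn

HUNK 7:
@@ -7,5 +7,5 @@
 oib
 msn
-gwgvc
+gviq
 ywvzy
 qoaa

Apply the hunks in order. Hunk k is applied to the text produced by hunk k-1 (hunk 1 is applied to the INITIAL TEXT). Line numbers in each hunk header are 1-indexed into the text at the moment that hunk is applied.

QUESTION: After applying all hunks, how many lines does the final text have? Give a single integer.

Hunk 1: at line 5 remove [qrp] add [lur] -> 14 lines: cawcm zfxf ymp rxyn qqq oib lur tkll dkcmr xhxdf cfmu ute tffu werfz
Hunk 2: at line 8 remove [dkcmr] add [dzxx,qoaa,ryn] -> 16 lines: cawcm zfxf ymp rxyn qqq oib lur tkll dzxx qoaa ryn xhxdf cfmu ute tffu werfz
Hunk 3: at line 2 remove [rxyn,qqq] add [dwuz,xklw,envlp] -> 17 lines: cawcm zfxf ymp dwuz xklw envlp oib lur tkll dzxx qoaa ryn xhxdf cfmu ute tffu werfz
Hunk 4: at line 8 remove [tkll] add [oqp] -> 17 lines: cawcm zfxf ymp dwuz xklw envlp oib lur oqp dzxx qoaa ryn xhxdf cfmu ute tffu werfz
Hunk 5: at line 7 remove [lur,oqp,dzxx] add [msn,gwgvc,ywvzy] -> 17 lines: cawcm zfxf ymp dwuz xklw envlp oib msn gwgvc ywvzy qoaa ryn xhxdf cfmu ute tffu werfz
Hunk 6: at line 2 remove [dwuz,xklw,envlp] add [hhmgt,pifac,rchr] -> 17 lines: cawcm zfxf ymp hhmgt pifac rchr oib msn gwgvc ywvzy qoaa ryn xhxdf cfmu ute tffu werfz
Hunk 7: at line 7 remove [gwgvc] add [gviq] -> 17 lines: cawcm zfxf ymp hhmgt pifac rchr oib msn gviq ywvzy qoaa ryn xhxdf cfmu ute tffu werfz
Final line count: 17

Answer: 17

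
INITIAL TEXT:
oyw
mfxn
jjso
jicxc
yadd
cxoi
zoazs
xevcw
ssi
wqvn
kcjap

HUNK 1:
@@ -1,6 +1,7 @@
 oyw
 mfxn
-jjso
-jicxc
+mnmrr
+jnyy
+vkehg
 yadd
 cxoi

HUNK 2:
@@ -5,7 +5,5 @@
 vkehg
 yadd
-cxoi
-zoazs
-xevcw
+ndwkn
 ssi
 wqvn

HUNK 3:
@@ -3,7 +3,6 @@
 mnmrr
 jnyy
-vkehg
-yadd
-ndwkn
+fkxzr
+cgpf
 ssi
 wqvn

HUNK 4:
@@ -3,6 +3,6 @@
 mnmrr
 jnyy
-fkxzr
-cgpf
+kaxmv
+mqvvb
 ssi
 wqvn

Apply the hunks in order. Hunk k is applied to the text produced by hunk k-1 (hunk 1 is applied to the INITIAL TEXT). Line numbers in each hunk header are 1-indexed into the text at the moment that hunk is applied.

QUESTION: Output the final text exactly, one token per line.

Answer: oyw
mfxn
mnmrr
jnyy
kaxmv
mqvvb
ssi
wqvn
kcjap

Derivation:
Hunk 1: at line 1 remove [jjso,jicxc] add [mnmrr,jnyy,vkehg] -> 12 lines: oyw mfxn mnmrr jnyy vkehg yadd cxoi zoazs xevcw ssi wqvn kcjap
Hunk 2: at line 5 remove [cxoi,zoazs,xevcw] add [ndwkn] -> 10 lines: oyw mfxn mnmrr jnyy vkehg yadd ndwkn ssi wqvn kcjap
Hunk 3: at line 3 remove [vkehg,yadd,ndwkn] add [fkxzr,cgpf] -> 9 lines: oyw mfxn mnmrr jnyy fkxzr cgpf ssi wqvn kcjap
Hunk 4: at line 3 remove [fkxzr,cgpf] add [kaxmv,mqvvb] -> 9 lines: oyw mfxn mnmrr jnyy kaxmv mqvvb ssi wqvn kcjap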